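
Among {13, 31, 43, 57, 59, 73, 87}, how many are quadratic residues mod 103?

(13/103) = +1 → QR.
(31/103) = -1 → non-residue.
(43/103) = -1 → non-residue.
(57/103) = -1 → non-residue.
(59/103) = +1 → QR.
(73/103) = -1 → non-residue.
(87/103) = -1 → non-residue.
Total quadratic residues among the 7: 2.

2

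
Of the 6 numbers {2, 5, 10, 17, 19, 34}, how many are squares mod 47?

(2/47) = +1 → QR.
(5/47) = -1 → non-residue.
(10/47) = -1 → non-residue.
(17/47) = +1 → QR.
(19/47) = -1 → non-residue.
(34/47) = +1 → QR.
Total quadratic residues among the 6: 3.

3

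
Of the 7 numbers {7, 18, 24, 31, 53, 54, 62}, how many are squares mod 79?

(7/79) = -1 → non-residue.
(18/79) = +1 → QR.
(24/79) = -1 → non-residue.
(31/79) = +1 → QR.
(53/79) = -1 → non-residue.
(54/79) = -1 → non-residue.
(62/79) = +1 → QR.
Total quadratic residues among the 7: 3.

3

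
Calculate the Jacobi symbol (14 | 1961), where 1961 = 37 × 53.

1

Pull out 2: since 1961 ≡ 1 (mod 8), (2/1961) = +1.
Reciprocity: 7 ≡ 3 and 1961 ≡ 1 (mod 4), so (7/1961) = +(1961/7).
Reduce top mod 7: now compute (1/7).
Reached (1/7) = 1. Collecting the sign flips along the way, the symbol is +1.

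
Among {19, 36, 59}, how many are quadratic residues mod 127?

2

(19/127) = +1 → QR.
(36/127) = +1 → QR.
(59/127) = -1 → non-residue.
Total quadratic residues among the 3: 2.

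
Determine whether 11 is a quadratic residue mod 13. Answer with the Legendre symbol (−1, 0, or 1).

-1

Reciprocity: 11 ≡ 3 and 13 ≡ 1 (mod 4), so (11/13) = +(13/11).
Reduce top mod 11: now compute (2/11).
Pull out 2: since 11 ≡ 3 (mod 8), (2/11) = -1.
Reached (1/11) = 1. Collecting the sign flips along the way, the symbol is -1.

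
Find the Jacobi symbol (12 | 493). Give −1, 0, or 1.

1

Pull out 2^2: since 493 ≡ 5 (mod 8), (2/493) = -1, so (2/493)^2 = +1.
Reciprocity: 3 ≡ 3 and 493 ≡ 1 (mod 4), so (3/493) = +(493/3).
Reduce top mod 3: now compute (1/3).
Reached (1/3) = 1. Collecting the sign flips along the way, the symbol is +1.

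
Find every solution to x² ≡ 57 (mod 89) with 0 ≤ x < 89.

18, 71

89 ≡ 1 (mod 4), so we find a root by search.
Trying successive values, 18² = 324 ≡ 57 (mod 89). The other root is 89 − 18 = 71.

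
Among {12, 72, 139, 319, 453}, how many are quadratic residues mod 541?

4

(12/541) = +1 → QR.
(72/541) = -1 → non-residue.
(139/541) = +1 → QR.
(319/541) = +1 → QR.
(453/541) = +1 → QR.
Total quadratic residues among the 5: 4.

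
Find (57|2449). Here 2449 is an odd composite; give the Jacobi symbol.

Reciprocity: 57 ≡ 1 and 2449 ≡ 1 (mod 4), so (57/2449) = +(2449/57).
Reduce top mod 57: now compute (55/57).
Reciprocity: 55 ≡ 3 and 57 ≡ 1 (mod 4), so (55/57) = +(57/55).
Reduce top mod 55: now compute (2/55).
Pull out 2: since 55 ≡ 7 (mod 8), (2/55) = +1.
Reached (1/55) = 1. Collecting the sign flips along the way, the symbol is +1.

1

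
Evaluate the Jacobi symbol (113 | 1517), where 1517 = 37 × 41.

Reciprocity: 113 ≡ 1 and 1517 ≡ 1 (mod 4), so (113/1517) = +(1517/113).
Reduce top mod 113: now compute (48/113).
Pull out 2^4: since 113 ≡ 1 (mod 8), (2/113) = +1, so (2/113)^4 = +1.
Reciprocity: 3 ≡ 3 and 113 ≡ 1 (mod 4), so (3/113) = +(113/3).
Reduce top mod 3: now compute (2/3).
Pull out 2: since 3 ≡ 3 (mod 8), (2/3) = -1.
Reached (1/3) = 1. Collecting the sign flips along the way, the symbol is -1.

-1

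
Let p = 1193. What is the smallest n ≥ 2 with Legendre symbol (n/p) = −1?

3

(2/1193) = +1, so 2 is a residue.
(3/1193) = −1, so 3 is the smallest positive non-residue mod 1193.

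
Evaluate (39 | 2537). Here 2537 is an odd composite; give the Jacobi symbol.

Reciprocity: 39 ≡ 3 and 2537 ≡ 1 (mod 4), so (39/2537) = +(2537/39).
Reduce top mod 39: now compute (2/39).
Pull out 2: since 39 ≡ 7 (mod 8), (2/39) = +1.
Reached (1/39) = 1. Collecting the sign flips along the way, the symbol is +1.

1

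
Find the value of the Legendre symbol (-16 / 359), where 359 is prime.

-1

Euler's criterion: (-16/359) ≡ 343^179 (mod 359).
343^2 ≡ 256 (mod 359)
343^4 ≡ 198 (mod 359)
343^8 ≡ 73 (mod 359)
343^16 ≡ 303 (mod 359)
343^32 ≡ 264 (mod 359)
343^64 ≡ 50 (mod 359)
343^128 ≡ 346 (mod 359)
343^179 = 343^(128+32+16+2+1) ≡ 358 (mod 359).
Result is 358 ≡ −1, so (-16/359) = −1.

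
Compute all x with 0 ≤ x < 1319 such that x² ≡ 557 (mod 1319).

509, 810

Since 1319 ≡ 3 (mod 4), a square root of 557 is 557^((1319+1)/4) = 557^330 mod 1319.
Repeated squaring: 557^2≡284, 557^4≡197, 557^8≡558, 557^16≡80, 557^32≡1124, 557^64≡1093, 557^128≡954, 557^256≡6 (mod 1319).
557^330 = 557^(256+64+8+2) ≡ 810 (mod 1319).
Check: 810² = 656100 ≡ 557 (mod 1319). The two roots are 509 and 810.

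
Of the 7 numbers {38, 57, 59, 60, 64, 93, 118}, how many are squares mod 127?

3

(38/127) = +1 → QR.
(57/127) = -1 → non-residue.
(59/127) = -1 → non-residue.
(60/127) = +1 → QR.
(64/127) = +1 → QR.
(93/127) = -1 → non-residue.
(118/127) = -1 → non-residue.
Total quadratic residues among the 7: 3.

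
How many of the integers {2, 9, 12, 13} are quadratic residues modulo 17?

3

(2/17) = +1 → QR.
(9/17) = +1 → QR.
(12/17) = -1 → non-residue.
(13/17) = +1 → QR.
Total quadratic residues among the 4: 3.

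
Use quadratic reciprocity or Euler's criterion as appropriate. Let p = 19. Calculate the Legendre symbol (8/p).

Euler's criterion: (8/19) ≡ 8^9 (mod 19).
8^2 ≡ 7 (mod 19)
8^4 ≡ 11 (mod 19)
8^8 ≡ 7 (mod 19)
8^9 = 8^(8+1) ≡ 18 (mod 19).
Result is 18 ≡ −1, so (8/19) = −1.

-1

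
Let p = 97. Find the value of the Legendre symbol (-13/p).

-1

First reduce: -13 ≡ 84 (mod 97).
Pull out 2^2: since 97 ≡ 1 (mod 8), (2/97) = +1, so (2/97)^2 = +1.
Reciprocity: 21 ≡ 1 and 97 ≡ 1 (mod 4), so (21/97) = +(97/21).
Reduce top mod 21: now compute (13/21).
Reciprocity: 13 ≡ 1 and 21 ≡ 1 (mod 4), so (13/21) = +(21/13).
Reduce top mod 13: now compute (8/13).
Pull out 2^3: since 13 ≡ 5 (mod 8), (2/13) = -1, so (2/13)^3 = -1.
Reached (1/13) = 1. Collecting the sign flips along the way, the symbol is -1.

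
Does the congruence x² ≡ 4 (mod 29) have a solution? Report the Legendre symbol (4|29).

1

Pull out 2^2: since 29 ≡ 5 (mod 8), (2/29) = -1, so (2/29)^2 = +1.
Reached (1/29) = 1. Collecting the sign flips along the way, the symbol is +1.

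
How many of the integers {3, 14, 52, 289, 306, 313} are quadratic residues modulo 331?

3

(3/331) = -1 → non-residue.
(14/331) = +1 → QR.
(52/331) = -1 → non-residue.
(289/331) = +1 → QR.
(306/331) = -1 → non-residue.
(313/331) = +1 → QR.
Total quadratic residues among the 6: 3.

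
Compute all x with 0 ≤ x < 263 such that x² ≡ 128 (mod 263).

91, 172

Since 263 ≡ 3 (mod 4), a square root of 128 is 128^((263+1)/4) = 128^66 mod 263.
Repeated squaring: 128^2≡78, 128^4≡35, 128^8≡173, 128^16≡210, 128^32≡179, 128^64≡218 (mod 263).
128^66 = 128^(64+2) ≡ 172 (mod 263).
Check: 172² = 29584 ≡ 128 (mod 263). The two roots are 91 and 172.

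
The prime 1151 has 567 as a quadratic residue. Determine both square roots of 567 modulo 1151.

310, 841

Since 1151 ≡ 3 (mod 4), a square root of 567 is 567^((1151+1)/4) = 567^288 mod 1151.
Repeated squaring: 567^2≡360, 567^4≡688, 567^8≡283, 567^16≡670, 567^32≡10, 567^64≡100, 567^128≡792, 567^256≡1120 (mod 1151).
567^288 = 567^(256+32) ≡ 841 (mod 1151).
Check: 841² = 707281 ≡ 567 (mod 1151). The two roots are 310 and 841.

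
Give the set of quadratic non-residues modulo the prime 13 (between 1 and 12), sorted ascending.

2,5,6,7,8,11

Square k = 1,…,6 (k and 13−k give the same square):
1²=1, 2²=4, 3²=9, 4²≡3, 5²≡12, 6²≡10 (mod 13).
The residues are {1, 3, 4, 9, 10, 12}; the non-residues are the remaining 6 nonzero classes.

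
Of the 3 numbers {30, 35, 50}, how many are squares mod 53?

(30/53) = -1 → non-residue.
(35/53) = -1 → non-residue.
(50/53) = -1 → non-residue.
Total quadratic residues among the 3: 0.

0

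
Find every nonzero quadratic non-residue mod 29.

Square k = 1,…,14 (k and 29−k give the same square):
1²=1, 2²=4, 3²=9, 4²=16, 5²=25, 6²≡7, 7²≡20, 8²≡6, 9²≡23, 10²≡13, 11²≡5, 12²≡28, 13²≡24, 14²≡22 (mod 29).
The residues are {1, 4, 5, 6, 7, 9, 13, 16, 20, 22, 23, 24, 25, 28}; the non-residues are the remaining 14 nonzero classes.

2 3 8 10 11 12 14 15 17 18 19 21 26 27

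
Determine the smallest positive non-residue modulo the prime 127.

(2/127) = +1, so 2 is a residue.
(3/127) = −1, so 3 is the smallest positive non-residue mod 127.

3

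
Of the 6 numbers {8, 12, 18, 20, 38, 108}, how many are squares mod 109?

(8/109) = -1 → non-residue.
(12/109) = +1 → QR.
(18/109) = -1 → non-residue.
(20/109) = +1 → QR.
(38/109) = +1 → QR.
(108/109) = +1 → QR.
Total quadratic residues among the 6: 4.

4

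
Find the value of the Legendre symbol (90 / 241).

1

Euler's criterion: (90/241) ≡ 90^120 (mod 241).
90^2 ≡ 147 (mod 241)
90^4 ≡ 160 (mod 241)
90^8 ≡ 54 (mod 241)
90^16 ≡ 24 (mod 241)
90^32 ≡ 94 (mod 241)
90^64 ≡ 160 (mod 241)
90^120 = 90^(64+32+16+8) ≡ 1 (mod 241).
Result is 1, so (90/241) = 1.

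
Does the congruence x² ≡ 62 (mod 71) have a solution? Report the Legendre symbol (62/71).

-1

Pull out 2: since 71 ≡ 7 (mod 8), (2/71) = +1.
Reciprocity: 31 ≡ 3 and 71 ≡ 3 (mod 4), so (31/71) = −(71/31).
Reduce top mod 31: now compute (9/31).
Reciprocity: 9 ≡ 1 and 31 ≡ 3 (mod 4), so (9/31) = +(31/9).
Reduce top mod 9: now compute (4/9).
Pull out 2^2: since 9 ≡ 1 (mod 8), (2/9) = +1, so (2/9)^2 = +1.
Reached (1/9) = 1. Collecting the sign flips along the way, the symbol is -1.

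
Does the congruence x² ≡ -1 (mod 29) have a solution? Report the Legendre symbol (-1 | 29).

Euler's criterion: (-1/29) ≡ 28^14 (mod 29).
28^2 ≡ 1 (mod 29)
28^4 ≡ 1 (mod 29)
28^8 ≡ 1 (mod 29)
28^14 = 28^(8+4+2) ≡ 1 (mod 29).
Result is 1, so (-1/29) = 1.

1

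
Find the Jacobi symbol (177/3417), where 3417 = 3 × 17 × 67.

0

Reciprocity: 177 ≡ 1 and 3417 ≡ 1 (mod 4), so (177/3417) = +(3417/177).
Reduce top mod 177: now compute (54/177).
Pull out 2: since 177 ≡ 1 (mod 8), (2/177) = +1.
Reciprocity: 27 ≡ 3 and 177 ≡ 1 (mod 4), so (27/177) = +(177/27).
Reduce top mod 27: now compute (15/27).
Reciprocity: 15 ≡ 3 and 27 ≡ 3 (mod 4), so (15/27) = −(27/15).
Reduce top mod 15: now compute (12/15).
Pull out 2^2: since 15 ≡ 7 (mod 8), (2/15) = +1, so (2/15)^2 = +1.
Reciprocity: 3 ≡ 3 and 15 ≡ 3 (mod 4), so (3/15) = −(15/3).
Reduce top mod 3: now compute (0/3).
Top reduces to 0: gcd > 1, so the symbol is 0.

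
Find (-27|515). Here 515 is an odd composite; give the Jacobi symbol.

First reduce: -27 ≡ 488 (mod 515).
Pull out 2^3: since 515 ≡ 3 (mod 8), (2/515) = -1, so (2/515)^3 = -1.
Reciprocity: 61 ≡ 1 and 515 ≡ 3 (mod 4), so (61/515) = +(515/61).
Reduce top mod 61: now compute (27/61).
Reciprocity: 27 ≡ 3 and 61 ≡ 1 (mod 4), so (27/61) = +(61/27).
Reduce top mod 27: now compute (7/27).
Reciprocity: 7 ≡ 3 and 27 ≡ 3 (mod 4), so (7/27) = −(27/7).
Reduce top mod 7: now compute (6/7).
Pull out 2: since 7 ≡ 7 (mod 8), (2/7) = +1.
Reciprocity: 3 ≡ 3 and 7 ≡ 3 (mod 4), so (3/7) = −(7/3).
Reduce top mod 3: now compute (1/3).
Reached (1/3) = 1. Collecting the sign flips along the way, the symbol is -1.

-1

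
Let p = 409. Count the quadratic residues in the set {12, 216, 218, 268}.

(12/409) = +1 → QR.
(216/409) = +1 → QR.
(218/409) = +1 → QR.
(268/409) = -1 → non-residue.
Total quadratic residues among the 4: 3.

3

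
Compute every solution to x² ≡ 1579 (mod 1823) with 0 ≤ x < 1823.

407, 1416

Since 1823 ≡ 3 (mod 4), a square root of 1579 is 1579^((1823+1)/4) = 1579^456 mod 1823.
Repeated squaring: 1579^2≡1200, 1579^4≡1653, 1579^8≡1555, 1579^16≡727, 1579^32≡1682, 1579^64≡1651, 1579^128≡416, 1579^256≡1694 (mod 1823).
1579^456 = 1579^(256+128+64+8) ≡ 407 (mod 1823).
Check: 407² = 165649 ≡ 1579 (mod 1823). The two roots are 407 and 1416.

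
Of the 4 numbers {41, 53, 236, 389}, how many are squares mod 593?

2

(41/593) = -1 → non-residue.
(53/593) = +1 → QR.
(236/593) = +1 → QR.
(389/593) = -1 → non-residue.
Total quadratic residues among the 4: 2.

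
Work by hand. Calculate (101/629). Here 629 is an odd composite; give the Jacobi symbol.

Reciprocity: 101 ≡ 1 and 629 ≡ 1 (mod 4), so (101/629) = +(629/101).
Reduce top mod 101: now compute (23/101).
Reciprocity: 23 ≡ 3 and 101 ≡ 1 (mod 4), so (23/101) = +(101/23).
Reduce top mod 23: now compute (9/23).
Reciprocity: 9 ≡ 1 and 23 ≡ 3 (mod 4), so (9/23) = +(23/9).
Reduce top mod 9: now compute (5/9).
Reciprocity: 5 ≡ 1 and 9 ≡ 1 (mod 4), so (5/9) = +(9/5).
Reduce top mod 5: now compute (4/5).
Pull out 2^2: since 5 ≡ 5 (mod 8), (2/5) = -1, so (2/5)^2 = +1.
Reached (1/5) = 1. Collecting the sign flips along the way, the symbol is +1.

1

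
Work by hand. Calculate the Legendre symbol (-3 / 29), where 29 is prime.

Euler's criterion: (-3/29) ≡ 26^14 (mod 29).
26^2 ≡ 9 (mod 29)
26^4 ≡ 23 (mod 29)
26^8 ≡ 7 (mod 29)
26^14 = 26^(8+4+2) ≡ 28 (mod 29).
Result is 28 ≡ −1, so (-3/29) = −1.

-1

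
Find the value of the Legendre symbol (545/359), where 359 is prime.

Euler's criterion: (545/359) ≡ 186^179 (mod 359).
186^2 ≡ 132 (mod 359)
186^4 ≡ 192 (mod 359)
186^8 ≡ 246 (mod 359)
186^16 ≡ 204 (mod 359)
186^32 ≡ 331 (mod 359)
186^64 ≡ 66 (mod 359)
186^128 ≡ 48 (mod 359)
186^179 = 186^(128+32+16+2+1) ≡ 358 (mod 359).
Result is 358 ≡ −1, so (545/359) = −1.

-1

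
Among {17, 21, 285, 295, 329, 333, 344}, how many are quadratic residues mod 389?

(17/389) = +1 → QR.
(21/389) = -1 → non-residue.
(285/389) = -1 → non-residue.
(295/389) = +1 → QR.
(329/389) = -1 → non-residue.
(333/389) = -1 → non-residue.
(344/389) = +1 → QR.
Total quadratic residues among the 7: 3.

3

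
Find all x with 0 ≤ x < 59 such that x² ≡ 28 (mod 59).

Since 59 ≡ 3 (mod 4), a square root of 28 is 28^((59+1)/4) = 28^15 mod 59.
Repeated squaring: 28^2≡17, 28^4≡53, 28^8≡36 (mod 59).
28^15 = 28^(8+4+2+1) ≡ 21 (mod 59).
Check: 21² = 441 ≡ 28 (mod 59). The two roots are 21 and 38.

21, 38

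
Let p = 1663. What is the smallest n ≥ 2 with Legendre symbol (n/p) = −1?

(2/1663) = +1, so 2 is a residue.
(3/1663) = −1, so 3 is the smallest positive non-residue mod 1663.

3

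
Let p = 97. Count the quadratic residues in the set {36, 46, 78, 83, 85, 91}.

3

(36/97) = +1 → QR.
(46/97) = -1 → non-residue.
(78/97) = -1 → non-residue.
(83/97) = -1 → non-residue.
(85/97) = +1 → QR.
(91/97) = +1 → QR.
Total quadratic residues among the 6: 3.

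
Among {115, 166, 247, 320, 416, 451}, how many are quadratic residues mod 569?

2

(115/569) = -1 → non-residue.
(166/569) = -1 → non-residue.
(247/569) = -1 → non-residue.
(320/569) = +1 → QR.
(416/569) = +1 → QR.
(451/569) = -1 → non-residue.
Total quadratic residues among the 6: 2.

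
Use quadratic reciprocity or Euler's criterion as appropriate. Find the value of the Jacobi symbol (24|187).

Pull out 2^3: since 187 ≡ 3 (mod 8), (2/187) = -1, so (2/187)^3 = -1.
Reciprocity: 3 ≡ 3 and 187 ≡ 3 (mod 4), so (3/187) = −(187/3).
Reduce top mod 3: now compute (1/3).
Reached (1/3) = 1. Collecting the sign flips along the way, the symbol is +1.

1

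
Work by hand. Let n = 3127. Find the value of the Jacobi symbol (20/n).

-1

Pull out 2^2: since 3127 ≡ 7 (mod 8), (2/3127) = +1, so (2/3127)^2 = +1.
Reciprocity: 5 ≡ 1 and 3127 ≡ 3 (mod 4), so (5/3127) = +(3127/5).
Reduce top mod 5: now compute (2/5).
Pull out 2: since 5 ≡ 5 (mod 8), (2/5) = -1.
Reached (1/5) = 1. Collecting the sign flips along the way, the symbol is -1.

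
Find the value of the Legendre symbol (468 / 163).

First reduce: 468 ≡ 142 (mod 163).
Pull out 2: since 163 ≡ 3 (mod 8), (2/163) = -1.
Reciprocity: 71 ≡ 3 and 163 ≡ 3 (mod 4), so (71/163) = −(163/71).
Reduce top mod 71: now compute (21/71).
Reciprocity: 21 ≡ 1 and 71 ≡ 3 (mod 4), so (21/71) = +(71/21).
Reduce top mod 21: now compute (8/21).
Pull out 2^3: since 21 ≡ 5 (mod 8), (2/21) = -1, so (2/21)^3 = -1.
Reached (1/21) = 1. Collecting the sign flips along the way, the symbol is -1.

-1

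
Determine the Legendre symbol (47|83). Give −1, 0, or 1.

Reciprocity: 47 ≡ 3 and 83 ≡ 3 (mod 4), so (47/83) = −(83/47).
Reduce top mod 47: now compute (36/47).
Pull out 2^2: since 47 ≡ 7 (mod 8), (2/47) = +1, so (2/47)^2 = +1.
Reciprocity: 9 ≡ 1 and 47 ≡ 3 (mod 4), so (9/47) = +(47/9).
Reduce top mod 9: now compute (2/9).
Pull out 2: since 9 ≡ 1 (mod 8), (2/9) = +1.
Reached (1/9) = 1. Collecting the sign flips along the way, the symbol is -1.

-1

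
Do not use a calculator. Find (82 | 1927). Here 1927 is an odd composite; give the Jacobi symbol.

Pull out 2: since 1927 ≡ 7 (mod 8), (2/1927) = +1.
Reciprocity: 41 ≡ 1 and 1927 ≡ 3 (mod 4), so (41/1927) = +(1927/41).
Reduce top mod 41: now compute (0/41).
Top reduces to 0: gcd > 1, so the symbol is 0.

0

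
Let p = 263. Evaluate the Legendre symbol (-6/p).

-1

First reduce: -6 ≡ 257 (mod 263).
Reciprocity: 257 ≡ 1 and 263 ≡ 3 (mod 4), so (257/263) = +(263/257).
Reduce top mod 257: now compute (6/257).
Pull out 2: since 257 ≡ 1 (mod 8), (2/257) = +1.
Reciprocity: 3 ≡ 3 and 257 ≡ 1 (mod 4), so (3/257) = +(257/3).
Reduce top mod 3: now compute (2/3).
Pull out 2: since 3 ≡ 3 (mod 8), (2/3) = -1.
Reached (1/3) = 1. Collecting the sign flips along the way, the symbol is -1.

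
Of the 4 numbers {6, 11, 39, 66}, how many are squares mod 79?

(6/79) = -1 → non-residue.
(11/79) = +1 → QR.
(39/79) = -1 → non-residue.
(66/79) = -1 → non-residue.
Total quadratic residues among the 4: 1.

1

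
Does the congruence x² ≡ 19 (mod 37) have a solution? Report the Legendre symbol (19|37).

-1

Reciprocity: 19 ≡ 3 and 37 ≡ 1 (mod 4), so (19/37) = +(37/19).
Reduce top mod 19: now compute (18/19).
Pull out 2: since 19 ≡ 3 (mod 8), (2/19) = -1.
Reciprocity: 9 ≡ 1 and 19 ≡ 3 (mod 4), so (9/19) = +(19/9).
Reduce top mod 9: now compute (1/9).
Reached (1/9) = 1. Collecting the sign flips along the way, the symbol is -1.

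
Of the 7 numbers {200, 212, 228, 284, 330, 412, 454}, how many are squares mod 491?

1

(200/491) = -1 → non-residue.
(212/491) = -1 → non-residue.
(228/491) = -1 → non-residue.
(284/491) = +1 → QR.
(330/491) = -1 → non-residue.
(412/491) = -1 → non-residue.
(454/491) = -1 → non-residue.
Total quadratic residues among the 7: 1.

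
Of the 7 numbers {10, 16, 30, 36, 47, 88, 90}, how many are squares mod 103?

(10/103) = -1 → non-residue.
(16/103) = +1 → QR.
(30/103) = +1 → QR.
(36/103) = +1 → QR.
(47/103) = -1 → non-residue.
(88/103) = -1 → non-residue.
(90/103) = -1 → non-residue.
Total quadratic residues among the 7: 3.

3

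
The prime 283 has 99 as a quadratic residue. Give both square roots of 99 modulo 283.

74, 209

Since 283 ≡ 3 (mod 4), a square root of 99 is 99^((283+1)/4) = 99^71 mod 283.
Repeated squaring: 99^2≡179, 99^4≡62, 99^8≡165, 99^16≡57, 99^32≡136, 99^64≡101 (mod 283).
99^71 = 99^(64+4+2+1) ≡ 74 (mod 283).
Check: 74² = 5476 ≡ 99 (mod 283). The two roots are 74 and 209.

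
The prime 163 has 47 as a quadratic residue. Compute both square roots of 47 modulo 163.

79, 84

Since 163 ≡ 3 (mod 4), a square root of 47 is 47^((163+1)/4) = 47^41 mod 163.
Repeated squaring: 47^2≡90, 47^4≡113, 47^8≡55, 47^16≡91, 47^32≡131 (mod 163).
47^41 = 47^(32+8+1) ≡ 84 (mod 163).
Check: 84² = 7056 ≡ 47 (mod 163). The two roots are 79 and 84.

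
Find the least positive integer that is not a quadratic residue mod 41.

(2/41) = +1, so 2 is a residue.
(3/41) = −1, so 3 is the smallest positive non-residue mod 41.

3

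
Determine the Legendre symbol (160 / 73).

Euler's criterion: (160/73) ≡ 14^36 (mod 73).
14^2 ≡ 50 (mod 73)
14^4 ≡ 18 (mod 73)
14^8 ≡ 32 (mod 73)
14^16 ≡ 2 (mod 73)
14^32 ≡ 4 (mod 73)
14^36 = 14^(32+4) ≡ 72 (mod 73).
Result is 72 ≡ −1, so (160/73) = −1.

-1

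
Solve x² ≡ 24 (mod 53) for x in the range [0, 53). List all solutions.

17, 36

53 ≡ 1 (mod 4), so we find a root by search.
Trying successive values, 17² = 289 ≡ 24 (mod 53). The other root is 53 − 17 = 36.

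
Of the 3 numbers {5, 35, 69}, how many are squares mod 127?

2

(5/127) = -1 → non-residue.
(35/127) = +1 → QR.
(69/127) = +1 → QR.
Total quadratic residues among the 3: 2.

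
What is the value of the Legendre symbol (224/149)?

First reduce: 224 ≡ 75 (mod 149).
Reciprocity: 75 ≡ 3 and 149 ≡ 1 (mod 4), so (75/149) = +(149/75).
Reduce top mod 75: now compute (74/75).
Pull out 2: since 75 ≡ 3 (mod 8), (2/75) = -1.
Reciprocity: 37 ≡ 1 and 75 ≡ 3 (mod 4), so (37/75) = +(75/37).
Reduce top mod 37: now compute (1/37).
Reached (1/37) = 1. Collecting the sign flips along the way, the symbol is -1.

-1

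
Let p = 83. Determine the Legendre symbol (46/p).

Euler's criterion: (46/83) ≡ 46^41 (mod 83).
46^2 ≡ 41 (mod 83)
46^4 ≡ 21 (mod 83)
46^8 ≡ 26 (mod 83)
46^16 ≡ 12 (mod 83)
46^32 ≡ 61 (mod 83)
46^41 = 46^(32+8+1) ≡ 82 (mod 83).
Result is 82 ≡ −1, so (46/83) = −1.

-1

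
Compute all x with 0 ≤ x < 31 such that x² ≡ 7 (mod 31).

Since 31 ≡ 3 (mod 4), a square root of 7 is 7^((31+1)/4) = 7^8 mod 31.
Repeated squaring: 7^2≡18, 7^4≡14, 7^8≡10 (mod 31).
7^8 = 7^(8) ≡ 10 (mod 31).
Check: 10² = 100 ≡ 7 (mod 31). The two roots are 10 and 21.

10, 21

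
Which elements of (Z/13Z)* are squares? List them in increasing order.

1, 3, 4, 9, 10, 12

Square k = 1,…,6 (k and 13−k give the same square):
1²=1, 2²=4, 3²=9, 4²≡3, 5²≡12, 6²≡10 (mod 13).
So the quadratic residues mod 13 are {1, 3, 4, 9, 10, 12}.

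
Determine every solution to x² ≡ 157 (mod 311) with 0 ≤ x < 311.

Since 311 ≡ 3 (mod 4), a square root of 157 is 157^((311+1)/4) = 157^78 mod 311.
Repeated squaring: 157^2≡80, 157^4≡180, 157^8≡56, 157^16≡26, 157^32≡54, 157^64≡117 (mod 311).
157^78 = 157^(64+8+4+2) ≡ 108 (mod 311).
Check: 108² = 11664 ≡ 157 (mod 311). The two roots are 108 and 203.

108, 203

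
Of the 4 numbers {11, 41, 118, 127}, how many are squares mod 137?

2

(11/137) = +1 → QR.
(41/137) = -1 → non-residue.
(118/137) = +1 → QR.
(127/137) = -1 → non-residue.
Total quadratic residues among the 4: 2.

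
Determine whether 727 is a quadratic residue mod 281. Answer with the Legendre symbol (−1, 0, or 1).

First reduce: 727 ≡ 165 (mod 281).
Reciprocity: 165 ≡ 1 and 281 ≡ 1 (mod 4), so (165/281) = +(281/165).
Reduce top mod 165: now compute (116/165).
Pull out 2^2: since 165 ≡ 5 (mod 8), (2/165) = -1, so (2/165)^2 = +1.
Reciprocity: 29 ≡ 1 and 165 ≡ 1 (mod 4), so (29/165) = +(165/29).
Reduce top mod 29: now compute (20/29).
Pull out 2^2: since 29 ≡ 5 (mod 8), (2/29) = -1, so (2/29)^2 = +1.
Reciprocity: 5 ≡ 1 and 29 ≡ 1 (mod 4), so (5/29) = +(29/5).
Reduce top mod 5: now compute (4/5).
Pull out 2^2: since 5 ≡ 5 (mod 8), (2/5) = -1, so (2/5)^2 = +1.
Reached (1/5) = 1. Collecting the sign flips along the way, the symbol is +1.

1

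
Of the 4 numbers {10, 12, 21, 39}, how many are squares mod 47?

2

(10/47) = -1 → non-residue.
(12/47) = +1 → QR.
(21/47) = +1 → QR.
(39/47) = -1 → non-residue.
Total quadratic residues among the 4: 2.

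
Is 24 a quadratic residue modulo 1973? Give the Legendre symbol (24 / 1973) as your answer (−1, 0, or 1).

Pull out 2^3: since 1973 ≡ 5 (mod 8), (2/1973) = -1, so (2/1973)^3 = -1.
Reciprocity: 3 ≡ 3 and 1973 ≡ 1 (mod 4), so (3/1973) = +(1973/3).
Reduce top mod 3: now compute (2/3).
Pull out 2: since 3 ≡ 3 (mod 8), (2/3) = -1.
Reached (1/3) = 1. Collecting the sign flips along the way, the symbol is +1.

1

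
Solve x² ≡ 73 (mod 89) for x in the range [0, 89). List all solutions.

89 ≡ 1 (mod 4), so we find a root by search.
Trying successive values, 42² = 1764 ≡ 73 (mod 89). The other root is 89 − 42 = 47.

42, 47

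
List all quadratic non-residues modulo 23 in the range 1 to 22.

Square k = 1,…,11 (k and 23−k give the same square):
1²=1, 2²=4, 3²=9, 4²=16, 5²≡2, 6²≡13, 7²≡3, 8²≡18, 9²≡12, 10²≡8, 11²≡6 (mod 23).
The residues are {1, 2, 3, 4, 6, 8, 9, 12, 13, 16, 18}; the non-residues are the remaining 11 nonzero classes.

5,7,10,11,14,15,17,19,20,21,22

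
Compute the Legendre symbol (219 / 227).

1

Euler's criterion: (219/227) ≡ 219^113 (mod 227).
219^2 ≡ 64 (mod 227)
219^4 ≡ 10 (mod 227)
219^8 ≡ 100 (mod 227)
219^16 ≡ 12 (mod 227)
219^32 ≡ 144 (mod 227)
219^64 ≡ 79 (mod 227)
219^113 = 219^(64+32+16+1) ≡ 1 (mod 227).
Result is 1, so (219/227) = 1.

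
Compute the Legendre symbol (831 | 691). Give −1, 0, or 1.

First reduce: 831 ≡ 140 (mod 691).
Pull out 2^2: since 691 ≡ 3 (mod 8), (2/691) = -1, so (2/691)^2 = +1.
Reciprocity: 35 ≡ 3 and 691 ≡ 3 (mod 4), so (35/691) = −(691/35).
Reduce top mod 35: now compute (26/35).
Pull out 2: since 35 ≡ 3 (mod 8), (2/35) = -1.
Reciprocity: 13 ≡ 1 and 35 ≡ 3 (mod 4), so (13/35) = +(35/13).
Reduce top mod 13: now compute (9/13).
Reciprocity: 9 ≡ 1 and 13 ≡ 1 (mod 4), so (9/13) = +(13/9).
Reduce top mod 9: now compute (4/9).
Pull out 2^2: since 9 ≡ 1 (mod 8), (2/9) = +1, so (2/9)^2 = +1.
Reached (1/9) = 1. Collecting the sign flips along the way, the symbol is +1.

1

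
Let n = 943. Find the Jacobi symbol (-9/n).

First reduce: -9 ≡ 934 (mod 943).
Pull out 2: since 943 ≡ 7 (mod 8), (2/943) = +1.
Reciprocity: 467 ≡ 3 and 943 ≡ 3 (mod 4), so (467/943) = −(943/467).
Reduce top mod 467: now compute (9/467).
Reciprocity: 9 ≡ 1 and 467 ≡ 3 (mod 4), so (9/467) = +(467/9).
Reduce top mod 9: now compute (8/9).
Pull out 2^3: since 9 ≡ 1 (mod 8), (2/9) = +1, so (2/9)^3 = +1.
Reached (1/9) = 1. Collecting the sign flips along the way, the symbol is -1.

-1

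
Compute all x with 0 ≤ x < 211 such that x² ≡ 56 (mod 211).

Since 211 ≡ 3 (mod 4), a square root of 56 is 56^((211+1)/4) = 56^53 mod 211.
Repeated squaring: 56^2≡182, 56^4≡208, 56^8≡9, 56^16≡81, 56^32≡20 (mod 211).
56^53 = 56^(32+16+4+1) ≡ 30 (mod 211).
Check: 30² = 900 ≡ 56 (mod 211). The two roots are 30 and 181.

30, 181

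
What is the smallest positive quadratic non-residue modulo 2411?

2

(2/2411) = −1, so 2 is the smallest positive non-residue mod 2411.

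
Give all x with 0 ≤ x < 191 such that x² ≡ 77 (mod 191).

Since 191 ≡ 3 (mod 4), a square root of 77 is 77^((191+1)/4) = 77^48 mod 191.
Repeated squaring: 77^2≡8, 77^4≡64, 77^8≡85, 77^16≡158, 77^32≡134 (mod 191).
77^48 = 77^(32+16) ≡ 162 (mod 191).
Check: 162² = 26244 ≡ 77 (mod 191). The two roots are 29 and 162.

29, 162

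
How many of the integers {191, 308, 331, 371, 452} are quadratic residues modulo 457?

2

(191/457) = +1 → QR.
(308/457) = -1 → non-residue.
(331/457) = +1 → QR.
(371/457) = -1 → non-residue.
(452/457) = -1 → non-residue.
Total quadratic residues among the 5: 2.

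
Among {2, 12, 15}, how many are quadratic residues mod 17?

2

(2/17) = +1 → QR.
(12/17) = -1 → non-residue.
(15/17) = +1 → QR.
Total quadratic residues among the 3: 2.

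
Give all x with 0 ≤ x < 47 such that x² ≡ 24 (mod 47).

20, 27

Since 47 ≡ 3 (mod 4), a square root of 24 is 24^((47+1)/4) = 24^12 mod 47.
Repeated squaring: 24^2≡12, 24^4≡3, 24^8≡9 (mod 47).
24^12 = 24^(8+4) ≡ 27 (mod 47).
Check: 27² = 729 ≡ 24 (mod 47). The two roots are 20 and 27.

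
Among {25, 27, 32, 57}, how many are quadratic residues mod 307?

1

(25/307) = +1 → QR.
(27/307) = -1 → non-residue.
(32/307) = -1 → non-residue.
(57/307) = -1 → non-residue.
Total quadratic residues among the 4: 1.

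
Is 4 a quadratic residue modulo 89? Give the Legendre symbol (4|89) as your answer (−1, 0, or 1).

1

Euler's criterion: (4/89) ≡ 4^44 (mod 89).
4^2 ≡ 16 (mod 89)
4^4 ≡ 78 (mod 89)
4^8 ≡ 32 (mod 89)
4^16 ≡ 45 (mod 89)
4^32 ≡ 67 (mod 89)
4^44 = 4^(32+8+4) ≡ 1 (mod 89).
Result is 1, so (4/89) = 1.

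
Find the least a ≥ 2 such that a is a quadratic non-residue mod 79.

(2/79) = +1, so 2 is a residue.
(3/79) = −1, so 3 is the smallest positive non-residue mod 79.

3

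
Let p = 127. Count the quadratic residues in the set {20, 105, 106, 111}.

(20/127) = -1 → non-residue.
(105/127) = -1 → non-residue.
(106/127) = -1 → non-residue.
(111/127) = -1 → non-residue.
Total quadratic residues among the 4: 0.

0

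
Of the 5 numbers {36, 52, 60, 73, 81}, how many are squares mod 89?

(36/89) = +1 → QR.
(52/89) = -1 → non-residue.
(60/89) = -1 → non-residue.
(73/89) = +1 → QR.
(81/89) = +1 → QR.
Total quadratic residues among the 5: 3.

3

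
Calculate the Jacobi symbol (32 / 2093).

Pull out 2^5: since 2093 ≡ 5 (mod 8), (2/2093) = -1, so (2/2093)^5 = -1.
Reached (1/2093) = 1. Collecting the sign flips along the way, the symbol is -1.

-1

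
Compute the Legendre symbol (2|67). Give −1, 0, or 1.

Pull out 2: since 67 ≡ 3 (mod 8), (2/67) = -1.
Reached (1/67) = 1. Collecting the sign flips along the way, the symbol is -1.

-1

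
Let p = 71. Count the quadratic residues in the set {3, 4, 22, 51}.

(3/71) = +1 → QR.
(4/71) = +1 → QR.
(22/71) = -1 → non-residue.
(51/71) = -1 → non-residue.
Total quadratic residues among the 4: 2.

2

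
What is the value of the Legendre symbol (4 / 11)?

1

Euler's criterion: (4/11) ≡ 4^5 (mod 11).
4^2 ≡ 5 (mod 11)
4^4 ≡ 3 (mod 11)
4^5 = 4^(4+1) ≡ 1 (mod 11).
Result is 1, so (4/11) = 1.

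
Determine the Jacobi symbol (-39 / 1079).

0

First reduce: -39 ≡ 1040 (mod 1079).
Pull out 2^4: since 1079 ≡ 7 (mod 8), (2/1079) = +1, so (2/1079)^4 = +1.
Reciprocity: 65 ≡ 1 and 1079 ≡ 3 (mod 4), so (65/1079) = +(1079/65).
Reduce top mod 65: now compute (39/65).
Reciprocity: 39 ≡ 3 and 65 ≡ 1 (mod 4), so (39/65) = +(65/39).
Reduce top mod 39: now compute (26/39).
Pull out 2: since 39 ≡ 7 (mod 8), (2/39) = +1.
Reciprocity: 13 ≡ 1 and 39 ≡ 3 (mod 4), so (13/39) = +(39/13).
Reduce top mod 13: now compute (0/13).
Top reduces to 0: gcd > 1, so the symbol is 0.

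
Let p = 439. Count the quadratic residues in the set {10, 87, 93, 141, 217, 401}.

(10/439) = +1 → QR.
(87/439) = -1 → non-residue.
(93/439) = +1 → QR.
(141/439) = +1 → QR.
(217/439) = -1 → non-residue.
(401/439) = -1 → non-residue.
Total quadratic residues among the 6: 3.

3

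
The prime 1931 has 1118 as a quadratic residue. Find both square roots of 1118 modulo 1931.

Since 1931 ≡ 3 (mod 4), a square root of 1118 is 1118^((1931+1)/4) = 1118^483 mod 1931.
Repeated squaring: 1118^2≡567, 1118^4≡943, 1118^8≡989, 1118^16≡1035, 1118^32≡1451, 1118^64≡611, 1118^128≡638, 1118^256≡1534 (mod 1931).
1118^483 = 1118^(256+128+64+32+2+1) ≡ 1248 (mod 1931).
Check: 1248² = 1557504 ≡ 1118 (mod 1931). The two roots are 683 and 1248.

683, 1248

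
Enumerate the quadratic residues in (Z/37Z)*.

1, 3, 4, 7, 9, 10, 11, 12, 16, 21, 25, 26, 27, 28, 30, 33, 34, 36

Square k = 1,…,18 (k and 37−k give the same square):
1²=1, 2²=4, 3²=9, 4²=16, 5²=25, 6²=36, 7²≡12, 8²≡27, 9²≡7, 10²≡26, 11²≡10, 12²≡33, 13²≡21, 14²≡11, 15²≡3, 16²≡34, 17²≡30, 18²≡28 (mod 37).
So the quadratic residues mod 37 are {1, 3, 4, 7, 9, 10, 11, 12, 16, 21, 25, 26, 27, 28, 30, 33, 34, 36}.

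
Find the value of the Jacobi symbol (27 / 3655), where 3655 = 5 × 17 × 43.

Reciprocity: 27 ≡ 3 and 3655 ≡ 3 (mod 4), so (27/3655) = −(3655/27).
Reduce top mod 27: now compute (10/27).
Pull out 2: since 27 ≡ 3 (mod 8), (2/27) = -1.
Reciprocity: 5 ≡ 1 and 27 ≡ 3 (mod 4), so (5/27) = +(27/5).
Reduce top mod 5: now compute (2/5).
Pull out 2: since 5 ≡ 5 (mod 8), (2/5) = -1.
Reached (1/5) = 1. Collecting the sign flips along the way, the symbol is -1.

-1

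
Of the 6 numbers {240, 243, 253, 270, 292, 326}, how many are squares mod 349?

(240/349) = +1 → QR.
(243/349) = +1 → QR.
(253/349) = -1 → non-residue.
(270/349) = -1 → non-residue.
(292/349) = +1 → QR.
(326/349) = +1 → QR.
Total quadratic residues among the 6: 4.

4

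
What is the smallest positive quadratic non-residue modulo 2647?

3

(2/2647) = +1, so 2 is a residue.
(3/2647) = −1, so 3 is the smallest positive non-residue mod 2647.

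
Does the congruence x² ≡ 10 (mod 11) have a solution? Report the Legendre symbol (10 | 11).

Euler's criterion: (10/11) ≡ 10^5 (mod 11).
10^2 ≡ 1 (mod 11)
10^4 ≡ 1 (mod 11)
10^5 = 10^(4+1) ≡ 10 (mod 11).
Result is 10 ≡ −1, so (10/11) = −1.

-1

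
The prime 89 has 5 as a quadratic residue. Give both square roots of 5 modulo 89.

19, 70

89 ≡ 1 (mod 4), so we find a root by search.
Trying successive values, 19² = 361 ≡ 5 (mod 89). The other root is 89 − 19 = 70.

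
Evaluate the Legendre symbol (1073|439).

Euler's criterion: (1073/439) ≡ 195^219 (mod 439).
195^2 ≡ 271 (mod 439)
195^4 ≡ 128 (mod 439)
195^8 ≡ 141 (mod 439)
195^16 ≡ 126 (mod 439)
195^32 ≡ 72 (mod 439)
195^64 ≡ 355 (mod 439)
195^128 ≡ 32 (mod 439)
195^219 = 195^(128+64+16+8+2+1) ≡ 438 (mod 439).
Result is 438 ≡ −1, so (1073/439) = −1.

-1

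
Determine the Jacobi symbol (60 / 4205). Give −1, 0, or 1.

0

Pull out 2^2: since 4205 ≡ 5 (mod 8), (2/4205) = -1, so (2/4205)^2 = +1.
Reciprocity: 15 ≡ 3 and 4205 ≡ 1 (mod 4), so (15/4205) = +(4205/15).
Reduce top mod 15: now compute (5/15).
Reciprocity: 5 ≡ 1 and 15 ≡ 3 (mod 4), so (5/15) = +(15/5).
Reduce top mod 5: now compute (0/5).
Top reduces to 0: gcd > 1, so the symbol is 0.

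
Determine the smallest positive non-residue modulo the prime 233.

3

(2/233) = +1, so 2 is a residue.
(3/233) = −1, so 3 is the smallest positive non-residue mod 233.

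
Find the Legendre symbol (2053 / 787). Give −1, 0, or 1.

-1

First reduce: 2053 ≡ 479 (mod 787).
Reciprocity: 479 ≡ 3 and 787 ≡ 3 (mod 4), so (479/787) = −(787/479).
Reduce top mod 479: now compute (308/479).
Pull out 2^2: since 479 ≡ 7 (mod 8), (2/479) = +1, so (2/479)^2 = +1.
Reciprocity: 77 ≡ 1 and 479 ≡ 3 (mod 4), so (77/479) = +(479/77).
Reduce top mod 77: now compute (17/77).
Reciprocity: 17 ≡ 1 and 77 ≡ 1 (mod 4), so (17/77) = +(77/17).
Reduce top mod 17: now compute (9/17).
Reciprocity: 9 ≡ 1 and 17 ≡ 1 (mod 4), so (9/17) = +(17/9).
Reduce top mod 9: now compute (8/9).
Pull out 2^3: since 9 ≡ 1 (mod 8), (2/9) = +1, so (2/9)^3 = +1.
Reached (1/9) = 1. Collecting the sign flips along the way, the symbol is -1.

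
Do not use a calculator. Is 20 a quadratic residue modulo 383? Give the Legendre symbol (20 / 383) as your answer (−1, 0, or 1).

-1

Pull out 2^2: since 383 ≡ 7 (mod 8), (2/383) = +1, so (2/383)^2 = +1.
Reciprocity: 5 ≡ 1 and 383 ≡ 3 (mod 4), so (5/383) = +(383/5).
Reduce top mod 5: now compute (3/5).
Reciprocity: 3 ≡ 3 and 5 ≡ 1 (mod 4), so (3/5) = +(5/3).
Reduce top mod 3: now compute (2/3).
Pull out 2: since 3 ≡ 3 (mod 8), (2/3) = -1.
Reached (1/3) = 1. Collecting the sign flips along the way, the symbol is -1.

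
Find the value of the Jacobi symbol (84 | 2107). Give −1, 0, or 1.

Pull out 2^2: since 2107 ≡ 3 (mod 8), (2/2107) = -1, so (2/2107)^2 = +1.
Reciprocity: 21 ≡ 1 and 2107 ≡ 3 (mod 4), so (21/2107) = +(2107/21).
Reduce top mod 21: now compute (7/21).
Reciprocity: 7 ≡ 3 and 21 ≡ 1 (mod 4), so (7/21) = +(21/7).
Reduce top mod 7: now compute (0/7).
Top reduces to 0: gcd > 1, so the symbol is 0.

0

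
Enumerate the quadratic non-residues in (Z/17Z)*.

3, 5, 6, 7, 10, 11, 12, 14

Square k = 1,…,8 (k and 17−k give the same square):
1²=1, 2²=4, 3²=9, 4²=16, 5²≡8, 6²≡2, 7²≡15, 8²≡13 (mod 17).
The residues are {1, 2, 4, 8, 9, 13, 15, 16}; the non-residues are the remaining 8 nonzero classes.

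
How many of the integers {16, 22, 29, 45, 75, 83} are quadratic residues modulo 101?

(16/101) = +1 → QR.
(22/101) = +1 → QR.
(29/101) = -1 → non-residue.
(45/101) = +1 → QR.
(75/101) = -1 → non-residue.
(83/101) = -1 → non-residue.
Total quadratic residues among the 6: 3.

3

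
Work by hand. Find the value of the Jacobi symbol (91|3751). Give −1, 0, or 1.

Reciprocity: 91 ≡ 3 and 3751 ≡ 3 (mod 4), so (91/3751) = −(3751/91).
Reduce top mod 91: now compute (20/91).
Pull out 2^2: since 91 ≡ 3 (mod 8), (2/91) = -1, so (2/91)^2 = +1.
Reciprocity: 5 ≡ 1 and 91 ≡ 3 (mod 4), so (5/91) = +(91/5).
Reduce top mod 5: now compute (1/5).
Reached (1/5) = 1. Collecting the sign flips along the way, the symbol is -1.

-1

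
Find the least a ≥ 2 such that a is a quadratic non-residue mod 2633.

(2/2633) = +1, so 2 is a residue.
(3/2633) = −1, so 3 is the smallest positive non-residue mod 2633.

3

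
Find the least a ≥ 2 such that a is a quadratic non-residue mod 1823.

5

(2/1823) = +1, so 2 is a residue.
(3/1823) = +1, so 3 is a residue.
(4/1823) = +1, so 4 is a residue.
(5/1823) = −1, so 5 is the smallest positive non-residue mod 1823.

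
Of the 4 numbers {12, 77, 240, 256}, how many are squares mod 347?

2

(12/347) = +1 → QR.
(77/347) = -1 → non-residue.
(240/347) = -1 → non-residue.
(256/347) = +1 → QR.
Total quadratic residues among the 4: 2.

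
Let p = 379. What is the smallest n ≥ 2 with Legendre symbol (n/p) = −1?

2

(2/379) = −1, so 2 is the smallest positive non-residue mod 379.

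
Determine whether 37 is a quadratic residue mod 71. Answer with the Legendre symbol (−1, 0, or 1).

Reciprocity: 37 ≡ 1 and 71 ≡ 3 (mod 4), so (37/71) = +(71/37).
Reduce top mod 37: now compute (34/37).
Pull out 2: since 37 ≡ 5 (mod 8), (2/37) = -1.
Reciprocity: 17 ≡ 1 and 37 ≡ 1 (mod 4), so (17/37) = +(37/17).
Reduce top mod 17: now compute (3/17).
Reciprocity: 3 ≡ 3 and 17 ≡ 1 (mod 4), so (3/17) = +(17/3).
Reduce top mod 3: now compute (2/3).
Pull out 2: since 3 ≡ 3 (mod 8), (2/3) = -1.
Reached (1/3) = 1. Collecting the sign flips along the way, the symbol is +1.

1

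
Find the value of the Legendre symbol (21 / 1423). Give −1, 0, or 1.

1

Reciprocity: 21 ≡ 1 and 1423 ≡ 3 (mod 4), so (21/1423) = +(1423/21).
Reduce top mod 21: now compute (16/21).
Pull out 2^4: since 21 ≡ 5 (mod 8), (2/21) = -1, so (2/21)^4 = +1.
Reached (1/21) = 1. Collecting the sign flips along the way, the symbol is +1.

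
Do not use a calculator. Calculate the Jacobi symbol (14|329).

Pull out 2: since 329 ≡ 1 (mod 8), (2/329) = +1.
Reciprocity: 7 ≡ 3 and 329 ≡ 1 (mod 4), so (7/329) = +(329/7).
Reduce top mod 7: now compute (0/7).
Top reduces to 0: gcd > 1, so the symbol is 0.

0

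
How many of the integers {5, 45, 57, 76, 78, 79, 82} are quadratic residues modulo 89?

5

(5/89) = +1 → QR.
(45/89) = +1 → QR.
(57/89) = +1 → QR.
(76/89) = -1 → non-residue.
(78/89) = +1 → QR.
(79/89) = +1 → QR.
(82/89) = -1 → non-residue.
Total quadratic residues among the 7: 5.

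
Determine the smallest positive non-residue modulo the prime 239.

(2/239) = +1, so 2 is a residue.
(3/239) = +1, so 3 is a residue.
(4/239) = +1, so 4 is a residue.
(5/239) = +1, so 5 is a residue.
(6/239) = +1, so 6 is a residue.
(7/239) = −1, so 7 is the smallest positive non-residue mod 239.

7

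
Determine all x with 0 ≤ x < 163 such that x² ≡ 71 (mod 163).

76, 87

Since 163 ≡ 3 (mod 4), a square root of 71 is 71^((163+1)/4) = 71^41 mod 163.
Repeated squaring: 71^2≡151, 71^4≡144, 71^8≡35, 71^16≡84, 71^32≡47 (mod 163).
71^41 = 71^(32+8+1) ≡ 87 (mod 163).
Check: 87² = 7569 ≡ 71 (mod 163). The two roots are 76 and 87.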